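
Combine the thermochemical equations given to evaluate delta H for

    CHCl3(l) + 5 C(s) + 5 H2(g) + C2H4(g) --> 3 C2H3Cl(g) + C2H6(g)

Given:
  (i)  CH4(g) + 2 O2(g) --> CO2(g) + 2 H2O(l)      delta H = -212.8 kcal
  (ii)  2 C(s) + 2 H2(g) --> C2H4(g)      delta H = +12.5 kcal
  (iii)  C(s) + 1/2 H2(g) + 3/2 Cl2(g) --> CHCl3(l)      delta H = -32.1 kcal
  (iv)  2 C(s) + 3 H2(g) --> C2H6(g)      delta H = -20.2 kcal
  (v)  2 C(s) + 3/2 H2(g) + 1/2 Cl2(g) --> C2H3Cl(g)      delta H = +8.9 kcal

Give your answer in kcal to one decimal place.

(i): not needed (CO2(g) appears nowhere else).
(ii) reversed (C2H4(g) must end up as a reactant): -12.5 kcal
(iii) reversed (reverse to put CHCl3(l) on the reactant side): +32.1 kcal
(iv) as written (C2H6(g) already on the product side): -20.2 kcal
(v) × 3 (×3 to match 3 C2H3Cl(g) in the target): (3)·(+8.9) = +26.7 kcal
Summing the manipulated equations, delta H = (-1)·(+12.5) + (-1)·(-32.1) + (1)·(-20.2) + (3)·(+8.9) = 26.1 kcal

delta H = 26.1 kcal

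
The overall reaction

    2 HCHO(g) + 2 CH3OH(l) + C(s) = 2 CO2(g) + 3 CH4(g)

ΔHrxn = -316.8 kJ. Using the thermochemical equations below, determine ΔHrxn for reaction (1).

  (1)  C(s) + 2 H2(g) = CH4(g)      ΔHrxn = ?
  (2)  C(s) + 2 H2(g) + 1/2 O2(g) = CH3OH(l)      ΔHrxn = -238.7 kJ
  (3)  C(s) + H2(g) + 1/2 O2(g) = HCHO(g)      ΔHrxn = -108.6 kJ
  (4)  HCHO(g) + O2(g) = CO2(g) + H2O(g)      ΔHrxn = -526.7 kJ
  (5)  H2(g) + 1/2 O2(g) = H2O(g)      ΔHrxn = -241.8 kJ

ΔHrxn = -74.8 kJ

(1) × 3: contributes 3·x
(2) reversed and × 2: (-2)·(-238.7) = +477.4 kJ
(3): not needed.
(4) × 2: (2)·(-526.7) = -1053.4 kJ
(5) reversed and × 2: (-2)·(-241.8) = +483.6 kJ
-316.8 = (+477.4) + (-1053.4) + (+483.6) + 3·x
x = (-316.8 − (-92.4)) / (3) = -74.8 kJ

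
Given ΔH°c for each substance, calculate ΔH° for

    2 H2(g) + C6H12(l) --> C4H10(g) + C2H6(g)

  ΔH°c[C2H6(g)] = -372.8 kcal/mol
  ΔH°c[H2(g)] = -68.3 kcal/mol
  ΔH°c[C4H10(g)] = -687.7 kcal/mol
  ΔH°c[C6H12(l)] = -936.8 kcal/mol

ΔH° = -12.9 kcal/mol

With combustion enthalpies, reactants minus products:
= [2·(-68.3) + 1·(-936.8)] − [1·(-687.7) + 1·(-372.8)]
= -12.9 kcal/mol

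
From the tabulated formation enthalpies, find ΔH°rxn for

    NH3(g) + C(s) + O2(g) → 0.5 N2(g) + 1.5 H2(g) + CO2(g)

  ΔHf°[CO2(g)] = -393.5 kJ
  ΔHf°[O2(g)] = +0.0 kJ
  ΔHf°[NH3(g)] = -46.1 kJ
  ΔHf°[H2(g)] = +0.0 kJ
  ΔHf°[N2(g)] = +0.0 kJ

ΔH°rxn = -347.4 kJ

Products: 1/2·(+0.0) + 3/2·(+0.0) + 1·(-393.5) = -393.5
Reactants: 1·(-46.1) + 1·(+0.0) + 1·(+0.0) = -46.1
ΔH°rxn = (-393.5) − (-46.1) = -347.4 kJ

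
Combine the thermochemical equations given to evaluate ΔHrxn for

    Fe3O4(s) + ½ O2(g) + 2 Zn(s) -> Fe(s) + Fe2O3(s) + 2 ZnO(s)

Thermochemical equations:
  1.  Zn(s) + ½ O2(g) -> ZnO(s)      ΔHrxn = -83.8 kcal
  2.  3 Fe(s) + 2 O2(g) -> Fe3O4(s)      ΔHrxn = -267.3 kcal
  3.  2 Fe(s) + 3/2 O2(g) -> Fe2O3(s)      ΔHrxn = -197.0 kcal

eq. 1 × 2 (×2 to match 2 ZnO(s) in the target): (2)·(-83.8) = -167.6 kcal
eq. 2 reversed (Fe3O4(s) must end up as a reactant): +267.3 kcal
eq. 3 as written (Fe2O3(s) already on the product side): -197.0 kcal
Since enthalpy is a state function, ΔHrxn = (-167.6) + (+267.3) + (-197.0) = -97.3 kcal

ΔHrxn = -97.3 kcal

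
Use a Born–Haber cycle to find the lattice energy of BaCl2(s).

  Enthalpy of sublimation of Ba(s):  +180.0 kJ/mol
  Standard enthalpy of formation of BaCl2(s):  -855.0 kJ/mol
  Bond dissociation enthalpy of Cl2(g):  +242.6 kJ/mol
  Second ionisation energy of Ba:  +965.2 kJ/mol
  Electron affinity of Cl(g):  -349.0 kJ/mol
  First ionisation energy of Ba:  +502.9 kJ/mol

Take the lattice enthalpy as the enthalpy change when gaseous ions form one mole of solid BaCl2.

U = -2047.7 kJ/mol

ΔHf° = 1·ΔHsub + 1·(ΣIE) + 1·D(Cl2) + 2·EA + U
-855.0 = 1·(+180.0) + 1·(+1468.1) + 1·(+242.6) + 2·(-349.0) + U
U = -855.0 − (+1192.7) = -2047.7 kJ/mol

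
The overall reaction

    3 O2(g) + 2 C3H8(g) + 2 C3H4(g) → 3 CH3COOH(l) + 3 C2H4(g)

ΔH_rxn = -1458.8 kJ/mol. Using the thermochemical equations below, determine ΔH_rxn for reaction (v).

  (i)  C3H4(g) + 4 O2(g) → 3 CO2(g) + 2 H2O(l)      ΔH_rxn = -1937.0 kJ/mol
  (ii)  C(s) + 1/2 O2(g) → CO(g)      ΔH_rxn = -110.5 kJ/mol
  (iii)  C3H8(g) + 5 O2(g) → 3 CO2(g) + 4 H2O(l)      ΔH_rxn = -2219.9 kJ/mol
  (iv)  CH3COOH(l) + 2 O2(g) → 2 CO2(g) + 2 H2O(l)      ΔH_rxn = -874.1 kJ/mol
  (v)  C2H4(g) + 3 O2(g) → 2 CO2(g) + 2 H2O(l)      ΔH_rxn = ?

ΔH_rxn = -1410.9 kJ/mol

(i) × 2 (scale by 2 for the 2 C3H4(g)): (2)·(-1937.0) = -3874.0 kJ/mol
(ii): not needed (CO(g) appears nowhere else).
(iii) × 2 (scale by 2 for the 2 C3H8(g)): (2)·(-2219.9) = -4439.8 kJ/mol
(iv) reversed and × 3 (CH3COOH(l) must end up as a product; ×3 to match 3 CH3COOH(l) in the target): (-3)·(-874.1) = +2622.3 kJ/mol
(v) reversed and × 3 (C2H4(g) must end up as a product; ×3 to match 3 C2H4(g) in the target): contributes −3·x
-1458.8 = (-3874.0) + (-4439.8) + (+2622.3) − 3·x
x = (-1458.8 − (-5691.5)) / (-3) = -1410.9 kJ/mol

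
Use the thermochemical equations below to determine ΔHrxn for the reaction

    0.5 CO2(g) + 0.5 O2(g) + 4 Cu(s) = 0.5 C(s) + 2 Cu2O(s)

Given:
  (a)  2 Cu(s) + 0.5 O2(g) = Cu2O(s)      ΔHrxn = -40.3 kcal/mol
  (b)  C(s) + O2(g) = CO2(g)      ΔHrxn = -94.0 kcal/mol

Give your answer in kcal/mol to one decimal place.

ΔHrxn = -33.6 kcal/mol

(a) × 2 (scale by 2 for the 2 Cu2O(s)): (2)·(-40.3) = -80.6 kcal/mol
(b) reversed and × 1/2 (reverse to put CO2(g) on the reactant side; scale by 1/2 for the 1/2 CO2(g)): (-1/2)·(-94.0) = +47.0 kcal/mol
Since enthalpy is a state function, ΔHrxn = (-80.6) + (+47.0) = -33.6 kcal/mol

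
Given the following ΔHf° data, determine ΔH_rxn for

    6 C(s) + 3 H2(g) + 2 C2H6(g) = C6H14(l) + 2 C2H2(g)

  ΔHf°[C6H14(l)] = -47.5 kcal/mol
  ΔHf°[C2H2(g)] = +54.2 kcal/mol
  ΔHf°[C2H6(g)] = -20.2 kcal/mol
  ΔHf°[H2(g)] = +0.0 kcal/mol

Products: 1·(-47.5) + 2·(+54.2) = +60.9
Reactants: 6·(+0.0) + 3·(+0.0) + 2·(-20.2) = -40.4
ΔH_rxn = (+60.9) − (-40.4) = 101.3 kcal/mol

ΔH_rxn = 101.3 kcal/mol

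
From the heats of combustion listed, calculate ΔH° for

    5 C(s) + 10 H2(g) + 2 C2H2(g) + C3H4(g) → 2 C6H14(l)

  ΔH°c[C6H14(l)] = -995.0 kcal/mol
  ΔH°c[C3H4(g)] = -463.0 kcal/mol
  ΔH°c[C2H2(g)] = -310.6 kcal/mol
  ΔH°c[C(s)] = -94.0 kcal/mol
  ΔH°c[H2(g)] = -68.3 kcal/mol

ΔH° = -247.2 kcal/mol

Using ΔH = Σ nΔHc°(reactants) − Σ nΔHc°(products):
= [5·(-94.0) + 10·(-68.3) + 2·(-310.6) + 1·(-463.0)] − [2·(-995.0)]
= -247.2 kcal/mol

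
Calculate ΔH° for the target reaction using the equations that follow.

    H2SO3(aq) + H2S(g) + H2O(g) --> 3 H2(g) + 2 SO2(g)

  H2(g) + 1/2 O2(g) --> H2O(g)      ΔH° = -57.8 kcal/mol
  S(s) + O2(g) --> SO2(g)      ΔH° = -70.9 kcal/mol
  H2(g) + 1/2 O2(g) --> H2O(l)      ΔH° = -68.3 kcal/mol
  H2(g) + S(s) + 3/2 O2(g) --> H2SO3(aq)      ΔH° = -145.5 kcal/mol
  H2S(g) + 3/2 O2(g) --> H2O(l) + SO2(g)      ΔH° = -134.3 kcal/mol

equation 1 reversed (H2O(g) must end up as a reactant): +57.8 kcal/mol
equation 2 as written: -70.9 kcal/mol
equation 3 reversed: +68.3 kcal/mol
equation 4 reversed (reverse to put H2SO3(aq) on the reactant side): +145.5 kcal/mol
equation 5 as written (H2S(g) already on the reactant side): -134.3 kcal/mol
ΔH° = (-1)·(-57.8) + (1)·(-70.9) + (-1)·(-68.3) + (-1)·(-145.5) + (1)·(-134.3) = 66.4 kcal/mol

ΔH° = 66.4 kcal/mol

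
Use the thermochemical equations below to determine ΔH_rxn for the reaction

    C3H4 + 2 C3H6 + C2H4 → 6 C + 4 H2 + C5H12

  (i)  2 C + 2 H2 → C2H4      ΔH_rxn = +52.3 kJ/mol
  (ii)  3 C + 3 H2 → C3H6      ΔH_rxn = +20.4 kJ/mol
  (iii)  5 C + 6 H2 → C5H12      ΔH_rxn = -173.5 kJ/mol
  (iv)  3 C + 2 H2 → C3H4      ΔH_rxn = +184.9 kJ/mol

(i) reversed: -52.3 kJ/mol
(ii) reversed and × 2: (-2)·(+20.4) = -40.8 kJ/mol
(iii) as written: -173.5 kJ/mol
(iv) reversed: -184.9 kJ/mol
ΔH_rxn = (-52.3) + (-40.8) + (-173.5) + (-184.9) = -451.5 kJ/mol

ΔH_rxn = -451.5 kJ/mol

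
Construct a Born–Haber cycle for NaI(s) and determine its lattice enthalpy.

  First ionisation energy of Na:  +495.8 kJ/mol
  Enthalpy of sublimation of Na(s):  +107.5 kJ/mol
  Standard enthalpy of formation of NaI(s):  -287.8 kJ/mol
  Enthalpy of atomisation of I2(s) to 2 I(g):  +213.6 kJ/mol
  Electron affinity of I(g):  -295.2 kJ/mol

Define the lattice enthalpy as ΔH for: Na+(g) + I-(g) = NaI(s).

ΔHf° = 1·ΔHsub + 1·(ΣIE) + 1/2·D(I2) + 1·EA + U
-287.8 = 1·(+107.5) + 1·(+495.8) + 1/2·(+213.6) + 1·(-295.2) + U
U = -287.8 − (+414.9) = -702.7 kJ/mol

U = -702.7 kJ/mol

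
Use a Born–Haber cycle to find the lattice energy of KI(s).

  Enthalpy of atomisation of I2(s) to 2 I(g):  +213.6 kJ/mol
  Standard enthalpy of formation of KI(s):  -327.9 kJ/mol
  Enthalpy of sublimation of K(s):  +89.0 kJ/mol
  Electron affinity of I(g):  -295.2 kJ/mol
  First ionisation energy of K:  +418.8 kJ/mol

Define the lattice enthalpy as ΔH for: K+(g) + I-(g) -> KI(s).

ΔHf° = 1·ΔHsub + 1·(ΣIE) + 1/2·D(I2) + 1·EA + U
-327.9 = 1·(+89.0) + 1·(+418.8) + 1/2·(+213.6) + 1·(-295.2) + U
U = -327.9 − (+319.4) = -647.3 kJ/mol

U = -647.3 kJ/mol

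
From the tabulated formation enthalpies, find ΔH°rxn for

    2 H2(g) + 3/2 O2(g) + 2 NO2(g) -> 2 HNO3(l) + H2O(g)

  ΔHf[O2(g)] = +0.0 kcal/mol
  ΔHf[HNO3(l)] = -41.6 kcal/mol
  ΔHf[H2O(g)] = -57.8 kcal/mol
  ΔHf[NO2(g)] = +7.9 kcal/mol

Products: 2·(-41.6) + 1·(-57.8) = -141.0
Reactants: 2·(+0.0) + 3/2·(+0.0) + 2·(+7.9) = +15.8
ΔH°rxn = (-141.0) − (+15.8) = -156.8 kcal/mol

ΔH°rxn = -156.8 kcal/mol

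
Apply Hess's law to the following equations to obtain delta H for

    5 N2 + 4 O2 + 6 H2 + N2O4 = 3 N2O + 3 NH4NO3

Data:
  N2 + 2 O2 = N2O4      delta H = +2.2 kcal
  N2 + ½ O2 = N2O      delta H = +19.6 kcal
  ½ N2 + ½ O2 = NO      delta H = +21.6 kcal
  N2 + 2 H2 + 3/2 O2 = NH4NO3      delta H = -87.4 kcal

equation 1 reversed (N2O4 must end up as a reactant): -2.2 kcal
equation 2 × 3 (×3 to match 3 N2O in the target): (3)·(+19.6) = +58.8 kcal
equation 3: not needed (NO appears nowhere else).
equation 4 × 3 (scale by 3 for the 3 NH4NO3): (3)·(-87.4) = -262.2 kcal
Summing the manipulated equations, delta H = (-2.2) + (+58.8) + (-262.2) = -205.6 kcal

delta H = -205.6 kcal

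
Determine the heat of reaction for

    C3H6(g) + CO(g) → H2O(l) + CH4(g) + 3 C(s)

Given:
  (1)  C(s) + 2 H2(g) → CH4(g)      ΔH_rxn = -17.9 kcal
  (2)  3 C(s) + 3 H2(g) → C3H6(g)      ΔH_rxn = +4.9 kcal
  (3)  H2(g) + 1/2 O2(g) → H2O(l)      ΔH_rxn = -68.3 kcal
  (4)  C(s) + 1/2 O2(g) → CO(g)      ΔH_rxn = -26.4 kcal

(1) as written: -17.9 kcal
(2) reversed: -4.9 kcal
(3) as written: -68.3 kcal
(4) reversed: +26.4 kcal
By Hess's law, ΔH_rxn = (-17.9) + (-4.9) + (-68.3) + (+26.4) = -64.7 kcal

ΔH_rxn = -64.7 kcal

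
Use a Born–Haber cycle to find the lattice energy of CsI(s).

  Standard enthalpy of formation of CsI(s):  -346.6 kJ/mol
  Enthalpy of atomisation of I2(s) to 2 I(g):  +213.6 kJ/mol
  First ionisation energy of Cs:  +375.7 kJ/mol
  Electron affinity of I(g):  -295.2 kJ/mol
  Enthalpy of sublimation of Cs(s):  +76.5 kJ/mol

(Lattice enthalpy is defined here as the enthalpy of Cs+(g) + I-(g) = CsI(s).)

ΔHf° = 1·ΔHsub + 1·(ΣIE) + 1/2·D(I2) + 1·EA + U
-346.6 = 1·(+76.5) + 1·(+375.7) + 1/2·(+213.6) + 1·(-295.2) + U
U = -346.6 − (+263.8) = -610.4 kJ/mol

U = -610.4 kJ/mol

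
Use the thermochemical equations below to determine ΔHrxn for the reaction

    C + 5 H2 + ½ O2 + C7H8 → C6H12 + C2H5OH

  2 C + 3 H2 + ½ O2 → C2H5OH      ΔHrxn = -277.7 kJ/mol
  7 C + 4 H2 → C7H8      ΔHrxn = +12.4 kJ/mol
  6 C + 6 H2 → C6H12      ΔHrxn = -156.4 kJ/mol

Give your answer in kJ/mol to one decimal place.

ΔHrxn = -446.5 kJ/mol

equation 1 as written (C2H5OH already on the product side): -277.7 kJ/mol
equation 2 reversed (reverse to put C7H8 on the reactant side): -12.4 kJ/mol
equation 3 as written (C6H12 already on the product side): -156.4 kJ/mol
ΔHrxn = (1)·(-277.7) + (-1)·(+12.4) + (1)·(-156.4) = -446.5 kJ/mol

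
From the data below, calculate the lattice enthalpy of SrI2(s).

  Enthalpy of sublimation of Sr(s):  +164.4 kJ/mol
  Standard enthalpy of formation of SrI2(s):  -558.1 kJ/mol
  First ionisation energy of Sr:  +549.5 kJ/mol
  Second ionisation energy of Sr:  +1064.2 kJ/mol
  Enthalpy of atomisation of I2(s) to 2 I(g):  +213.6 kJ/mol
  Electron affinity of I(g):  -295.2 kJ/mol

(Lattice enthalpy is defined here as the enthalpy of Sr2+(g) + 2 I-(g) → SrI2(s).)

ΔHf° = 1·ΔHsub + 1·(ΣIE) + 1·D(I2) + 2·EA + U
-558.1 = 1·(+164.4) + 1·(+1613.7) + 1·(+213.6) + 2·(-295.2) + U
U = -558.1 − (+1401.3) = -1959.4 kJ/mol

U = -1959.4 kJ/mol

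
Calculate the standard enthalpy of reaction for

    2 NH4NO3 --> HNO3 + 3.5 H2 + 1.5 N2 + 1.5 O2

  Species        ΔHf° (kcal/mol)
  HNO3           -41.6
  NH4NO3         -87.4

ΔHrxn = 133.2 kcal/mol

Products: 1·(-41.6) + 7/2·(+0.0) + 3/2·(+0.0) + 3/2·(+0.0) = -41.6
Reactants: 2·(-87.4) = -174.8
ΔHrxn = (-41.6) − (-174.8) = 133.2 kcal/mol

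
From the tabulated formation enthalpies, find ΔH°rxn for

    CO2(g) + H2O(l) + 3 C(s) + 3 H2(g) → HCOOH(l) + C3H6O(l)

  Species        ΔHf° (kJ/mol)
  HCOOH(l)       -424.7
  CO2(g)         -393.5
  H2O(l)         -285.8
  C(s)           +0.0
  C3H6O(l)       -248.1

ΔH°rxn = Σ nΔHf°(products) − Σ nΔHf°(reactants).
Products: 1·(-424.7) + 1·(-248.1) = -672.8
Reactants: 1·(-393.5) + 1·(-285.8) + 3·(+0.0) + 3·(+0.0) = -679.3
ΔH°rxn = (-672.8) − (-679.3) = 6.5 kJ/mol

ΔH°rxn = 6.5 kJ/mol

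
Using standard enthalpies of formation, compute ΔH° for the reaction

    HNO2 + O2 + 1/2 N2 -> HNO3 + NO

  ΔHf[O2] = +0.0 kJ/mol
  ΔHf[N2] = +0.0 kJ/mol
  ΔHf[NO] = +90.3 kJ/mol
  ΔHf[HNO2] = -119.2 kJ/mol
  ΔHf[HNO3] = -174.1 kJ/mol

Products: 1·(-174.1) + 1·(+90.3) = -83.8
Reactants: 1·(-119.2) + 1·(+0.0) + 1/2·(+0.0) = -119.2
ΔH° = (-83.8) − (-119.2) = 35.4 kJ/mol

ΔH° = 35.4 kJ/mol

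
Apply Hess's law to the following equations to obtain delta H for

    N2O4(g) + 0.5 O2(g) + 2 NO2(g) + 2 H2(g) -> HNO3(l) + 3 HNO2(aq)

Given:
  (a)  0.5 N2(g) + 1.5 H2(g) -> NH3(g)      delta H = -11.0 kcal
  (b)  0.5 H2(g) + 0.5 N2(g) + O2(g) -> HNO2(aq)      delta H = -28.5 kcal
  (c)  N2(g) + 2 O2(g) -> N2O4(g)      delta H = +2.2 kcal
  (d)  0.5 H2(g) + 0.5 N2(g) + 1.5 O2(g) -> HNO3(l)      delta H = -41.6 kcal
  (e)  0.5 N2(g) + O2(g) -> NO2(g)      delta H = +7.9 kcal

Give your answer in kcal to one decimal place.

(a): not needed (NH3(g) appears nowhere else).
(b) × 3 (scale by 3 for the 3 HNO2(aq)): (3)·(-28.5) = -85.5 kcal
(c) reversed (reverse to put N2O4(g) on the reactant side): -2.2 kcal
(d) as written (HNO3(l) already on the product side): -41.6 kcal
(e) reversed and × 2 (reverse to put NO2(g) on the reactant side; scale by 2 for the 2 NO2(g)): (-2)·(+7.9) = -15.8 kcal
delta H = (3)·(-28.5) + (-1)·(+2.2) + (1)·(-41.6) + (-2)·(+7.9) = -145.1 kcal

delta H = -145.1 kcal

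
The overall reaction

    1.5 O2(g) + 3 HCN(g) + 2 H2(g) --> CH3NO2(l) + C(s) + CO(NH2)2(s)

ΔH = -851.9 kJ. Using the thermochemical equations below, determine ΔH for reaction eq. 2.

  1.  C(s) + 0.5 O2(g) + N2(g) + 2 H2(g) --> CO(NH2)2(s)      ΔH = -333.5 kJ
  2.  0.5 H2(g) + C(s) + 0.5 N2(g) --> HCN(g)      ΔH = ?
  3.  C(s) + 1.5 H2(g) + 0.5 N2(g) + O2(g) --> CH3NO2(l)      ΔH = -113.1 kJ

eq. 1 as written (CO(NH2)2(s) already on the product side): -333.5 kJ
eq. 2 reversed and × 3 (reverse to put HCN(g) on the reactant side; ×3 to match 3 HCN(g) in the target): contributes −3·x
eq. 3 as written (CH3NO2(l) already on the product side): -113.1 kJ
-851.9 = (-333.5) + (-113.1) − 3·x
x = (-851.9 − (-446.6)) / (-3) = 135.1 kJ

ΔH = 135.1 kJ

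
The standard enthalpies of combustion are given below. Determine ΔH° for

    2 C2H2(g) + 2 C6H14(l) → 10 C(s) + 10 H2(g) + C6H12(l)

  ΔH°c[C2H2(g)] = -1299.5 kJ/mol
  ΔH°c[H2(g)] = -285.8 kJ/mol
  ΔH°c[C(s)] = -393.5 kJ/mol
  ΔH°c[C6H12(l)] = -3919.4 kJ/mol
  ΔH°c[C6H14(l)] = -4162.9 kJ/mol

With combustion enthalpies, reactants minus products:
= [2·(-1299.5) + 2·(-4162.9)] − [10·(-393.5) + 10·(-285.8) + 1·(-3919.4)]
= -212.4 kJ/mol

ΔH° = -212.4 kJ/mol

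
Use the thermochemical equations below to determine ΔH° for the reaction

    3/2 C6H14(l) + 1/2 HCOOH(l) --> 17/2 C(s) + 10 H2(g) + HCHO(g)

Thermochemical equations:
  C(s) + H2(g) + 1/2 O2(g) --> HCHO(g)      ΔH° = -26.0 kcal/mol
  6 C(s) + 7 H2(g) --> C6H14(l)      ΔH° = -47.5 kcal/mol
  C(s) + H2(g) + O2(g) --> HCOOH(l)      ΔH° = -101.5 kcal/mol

ΔH° = 96.0 kcal/mol

equation 1 as written (HCHO(g) already on the product side): -26.0 kcal/mol
equation 2 reversed and × 3/2 (reverse to put C6H14(l) on the reactant side; scale by 3/2 for the 3/2 C6H14(l)): (-3/2)·(-47.5) = +71.25 kcal/mol
equation 3 reversed and × 1/2 (reverse to put HCOOH(l) on the reactant side; scale by 1/2 for the 1/2 HCOOH(l)): (-1/2)·(-101.5) = +50.75 kcal/mol
Combining the equations, ΔH° = (-26.0) + (+71.25) + (+50.75) = 96.0 kcal/mol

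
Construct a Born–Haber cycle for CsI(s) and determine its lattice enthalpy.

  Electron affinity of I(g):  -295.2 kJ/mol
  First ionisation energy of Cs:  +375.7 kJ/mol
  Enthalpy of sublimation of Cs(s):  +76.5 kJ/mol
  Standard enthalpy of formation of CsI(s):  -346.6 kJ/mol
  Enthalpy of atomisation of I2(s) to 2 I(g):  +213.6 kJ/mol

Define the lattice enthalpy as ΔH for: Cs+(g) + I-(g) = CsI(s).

ΔHf° = 1·ΔHsub + 1·(ΣIE) + 1/2·D(I2) + 1·EA + U
-346.6 = 1·(+76.5) + 1·(+375.7) + 1/2·(+213.6) + 1·(-295.2) + U
U = -346.6 − (+263.8) = -610.4 kJ/mol

U = -610.4 kJ/mol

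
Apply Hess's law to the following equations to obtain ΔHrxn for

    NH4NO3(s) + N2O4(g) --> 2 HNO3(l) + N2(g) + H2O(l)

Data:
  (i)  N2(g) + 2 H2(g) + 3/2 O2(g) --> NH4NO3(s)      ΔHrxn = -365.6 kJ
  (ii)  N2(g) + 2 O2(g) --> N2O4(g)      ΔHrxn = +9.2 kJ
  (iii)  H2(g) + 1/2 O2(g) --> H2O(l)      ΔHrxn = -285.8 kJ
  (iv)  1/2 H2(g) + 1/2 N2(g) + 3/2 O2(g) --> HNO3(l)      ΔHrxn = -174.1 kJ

ΔHrxn = -277.6 kJ

(i) reversed: +365.6 kJ
(ii) reversed: -9.2 kJ
(iii) as written: -285.8 kJ
(iv) × 2: (2)·(-174.1) = -348.2 kJ
By Hess's law, ΔHrxn = (-1)·(-365.6) + (-1)·(+9.2) + (1)·(-285.8) + (2)·(-174.1) = -277.6 kJ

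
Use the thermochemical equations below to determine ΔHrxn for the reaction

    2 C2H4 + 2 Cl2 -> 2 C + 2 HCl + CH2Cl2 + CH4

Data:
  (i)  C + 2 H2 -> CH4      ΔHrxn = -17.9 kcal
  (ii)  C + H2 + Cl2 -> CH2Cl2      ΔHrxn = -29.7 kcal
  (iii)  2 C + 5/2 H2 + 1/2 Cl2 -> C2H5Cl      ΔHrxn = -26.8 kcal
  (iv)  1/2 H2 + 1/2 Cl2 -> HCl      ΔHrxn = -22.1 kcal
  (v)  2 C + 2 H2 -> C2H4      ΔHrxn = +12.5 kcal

ΔHrxn = -116.8 kcal

(i) as written: -17.9 kcal
(ii) as written: -29.7 kcal
(iii): not needed.
(iv) × 2: (2)·(-22.1) = -44.2 kcal
(v) reversed and × 2: (-2)·(+12.5) = -25.0 kcal
ΔHrxn = (1)·(-17.9) + (1)·(-29.7) + (2)·(-22.1) + (-2)·(+12.5) = -116.8 kcal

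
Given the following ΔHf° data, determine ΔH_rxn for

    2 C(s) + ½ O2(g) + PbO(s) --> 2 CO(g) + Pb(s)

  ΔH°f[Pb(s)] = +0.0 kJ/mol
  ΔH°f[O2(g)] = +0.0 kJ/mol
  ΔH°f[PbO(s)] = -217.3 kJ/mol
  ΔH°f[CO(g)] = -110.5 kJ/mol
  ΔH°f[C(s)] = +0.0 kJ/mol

ΔH°rxn = Σ nΔHf°(products) − Σ nΔHf°(reactants).
Products: 2·(-110.5) + 1·(+0.0) = -221.0
Reactants: 2·(+0.0) + 1/2·(+0.0) + 1·(-217.3) = -217.3
ΔH_rxn = (-221.0) − (-217.3) = -3.7 kJ/mol

ΔH_rxn = -3.7 kJ/mol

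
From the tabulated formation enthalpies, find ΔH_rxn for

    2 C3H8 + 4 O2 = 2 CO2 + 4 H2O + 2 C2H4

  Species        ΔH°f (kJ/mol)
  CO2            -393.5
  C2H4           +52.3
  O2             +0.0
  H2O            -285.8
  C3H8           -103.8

ΔH_rxn = -1618.0 kJ/mol

Products: 2·(-393.5) + 4·(-285.8) + 2·(+52.3) = -1825.6
Reactants: 2·(-103.8) + 4·(+0.0) = -207.6
ΔH_rxn = (-1825.6) − (-207.6) = -1618.0 kJ/mol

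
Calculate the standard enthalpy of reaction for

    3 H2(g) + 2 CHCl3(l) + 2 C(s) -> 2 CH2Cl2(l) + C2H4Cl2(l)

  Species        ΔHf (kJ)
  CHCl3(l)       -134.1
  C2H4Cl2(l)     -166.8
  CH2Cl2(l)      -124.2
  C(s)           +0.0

Products: 2·(-124.2) + 1·(-166.8) = -415.2
Reactants: 3·(+0.0) + 2·(-134.1) + 2·(+0.0) = -268.2
ΔH_rxn = (-415.2) − (-268.2) = -147.0 kJ

ΔH_rxn = -147.0 kJ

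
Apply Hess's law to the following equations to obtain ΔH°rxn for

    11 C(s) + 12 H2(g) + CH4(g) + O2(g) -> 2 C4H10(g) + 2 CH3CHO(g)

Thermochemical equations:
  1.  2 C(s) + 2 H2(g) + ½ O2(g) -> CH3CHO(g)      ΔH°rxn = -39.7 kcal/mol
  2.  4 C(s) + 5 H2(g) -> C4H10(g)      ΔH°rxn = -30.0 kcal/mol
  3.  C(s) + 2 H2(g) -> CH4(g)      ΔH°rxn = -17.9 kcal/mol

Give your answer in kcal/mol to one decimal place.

ΔH°rxn = -121.5 kcal/mol

eq. 1 × 2 (×2 to match 2 CH3CHO(g) in the target): (2)·(-39.7) = -79.4 kcal/mol
eq. 2 × 2 (scale by 2 for the 2 C4H10(g)): (2)·(-30.0) = -60.0 kcal/mol
eq. 3 reversed (CH4(g) must end up as a reactant): +17.9 kcal/mol
Combining the equations, ΔH°rxn = (-79.4) + (-60.0) + (+17.9) = -121.5 kcal/mol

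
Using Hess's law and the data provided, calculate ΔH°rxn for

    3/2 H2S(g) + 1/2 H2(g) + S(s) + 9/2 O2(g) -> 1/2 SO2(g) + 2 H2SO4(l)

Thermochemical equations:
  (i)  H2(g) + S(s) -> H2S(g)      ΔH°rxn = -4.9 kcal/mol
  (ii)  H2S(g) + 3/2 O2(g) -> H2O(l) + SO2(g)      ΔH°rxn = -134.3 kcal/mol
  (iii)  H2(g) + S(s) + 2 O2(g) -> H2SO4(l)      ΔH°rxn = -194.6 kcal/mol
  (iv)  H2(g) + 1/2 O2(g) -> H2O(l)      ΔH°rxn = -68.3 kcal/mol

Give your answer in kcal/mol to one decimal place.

(i) reversed: +4.9 kcal/mol
(ii) × 1/2 (×1/2 to match 1/2 SO2(g) in the target): (1/2)·(-134.3) = -67.15 kcal/mol
(iii) × 2 (×2 to match 2 H2SO4(l) in the target): (2)·(-194.6) = -389.2 kcal/mol
(iv) reversed and × 1/2: (-1/2)·(-68.3) = +34.15 kcal/mol
Since enthalpy is a state function, ΔH°rxn = (+4.9) + (-67.15) + (-389.2) + (+34.15) = -417.3 kcal/mol

ΔH°rxn = -417.3 kcal/mol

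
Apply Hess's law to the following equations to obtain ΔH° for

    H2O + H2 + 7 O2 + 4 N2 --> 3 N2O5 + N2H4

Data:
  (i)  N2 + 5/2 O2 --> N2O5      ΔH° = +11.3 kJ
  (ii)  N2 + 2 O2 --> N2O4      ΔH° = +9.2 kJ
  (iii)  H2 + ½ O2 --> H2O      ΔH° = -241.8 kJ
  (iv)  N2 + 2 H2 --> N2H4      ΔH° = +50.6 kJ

ΔH° = 326.3 kJ

(i) × 3 (scale by 3 for the 3 N2O5): (3)·(+11.3) = +33.9 kJ
(ii): not needed (N2O4 appears nowhere else).
(iii) reversed (H2O must end up as a reactant): +241.8 kJ
(iv) as written (N2H4 already on the product side): +50.6 kJ
Summing the manipulated equations, ΔH° = (3)·(+11.3) + (-1)·(-241.8) + (1)·(+50.6) = 326.3 kJ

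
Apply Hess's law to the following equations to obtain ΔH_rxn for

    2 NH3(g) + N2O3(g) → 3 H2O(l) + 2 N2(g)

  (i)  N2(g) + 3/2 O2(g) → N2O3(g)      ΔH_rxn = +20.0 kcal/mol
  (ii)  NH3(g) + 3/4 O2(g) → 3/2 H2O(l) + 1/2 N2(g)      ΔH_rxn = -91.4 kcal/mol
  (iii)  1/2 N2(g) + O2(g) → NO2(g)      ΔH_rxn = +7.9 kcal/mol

ΔH_rxn = -202.8 kcal/mol

(i) reversed (reverse to put N2O3(g) on the reactant side): -20.0 kcal/mol
(ii) × 2 (×2 to match 2 NH3(g) in the target): (2)·(-91.4) = -182.8 kcal/mol
(iii): not needed (NO2(g) appears nowhere else).
ΔH_rxn = (-20.0) + (-182.8) = -202.8 kcal/mol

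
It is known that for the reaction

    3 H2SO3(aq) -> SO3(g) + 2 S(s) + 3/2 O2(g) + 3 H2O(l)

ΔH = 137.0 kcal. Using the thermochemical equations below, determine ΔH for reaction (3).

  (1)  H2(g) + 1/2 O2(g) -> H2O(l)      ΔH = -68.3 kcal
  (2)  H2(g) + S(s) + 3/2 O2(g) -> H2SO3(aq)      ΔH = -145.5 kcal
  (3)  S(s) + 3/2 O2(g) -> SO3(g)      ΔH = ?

(1) × 3 (scale by 3 for the 3 H2O(l)): (3)·(-68.3) = -204.9 kcal
(2) reversed and × 3 (reverse to put H2SO3(aq) on the reactant side; ×3 to match 3 H2SO3(aq) in the target): (-3)·(-145.5) = +436.5 kcal
(3) as written (SO3(g) already on the product side): contributes x
+137.0 = (-204.9) + (+436.5) + x
x = (+137.0 − (+231.6)) / (1) = -94.6 kcal

ΔH = -94.6 kcal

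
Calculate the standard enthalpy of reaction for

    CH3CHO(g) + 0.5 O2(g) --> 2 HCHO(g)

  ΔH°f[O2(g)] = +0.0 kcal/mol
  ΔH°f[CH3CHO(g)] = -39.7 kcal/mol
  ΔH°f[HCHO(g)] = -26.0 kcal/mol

Products: 2·(-26.0) = -52.0
Reactants: 1·(-39.7) + 1/2·(+0.0) = -39.7
ΔH°rxn = (-52.0) − (-39.7) = -12.3 kcal/mol

ΔH°rxn = -12.3 kcal/mol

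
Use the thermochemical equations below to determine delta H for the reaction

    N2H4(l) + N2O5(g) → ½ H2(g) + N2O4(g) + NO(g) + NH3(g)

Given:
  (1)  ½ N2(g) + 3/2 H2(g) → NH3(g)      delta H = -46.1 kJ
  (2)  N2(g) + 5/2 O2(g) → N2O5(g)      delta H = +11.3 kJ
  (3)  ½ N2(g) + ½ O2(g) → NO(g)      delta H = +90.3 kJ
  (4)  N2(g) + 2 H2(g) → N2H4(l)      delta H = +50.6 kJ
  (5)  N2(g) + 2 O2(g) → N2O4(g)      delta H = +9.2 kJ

delta H = -8.5 kJ

(1) as written: -46.1 kJ
(2) reversed: -11.3 kJ
(3) as written: +90.3 kJ
(4) reversed: -50.6 kJ
(5) as written: +9.2 kJ
Combining the equations, delta H = (-46.1) + (-11.3) + (+90.3) + (-50.6) + (+9.2) = -8.5 kJ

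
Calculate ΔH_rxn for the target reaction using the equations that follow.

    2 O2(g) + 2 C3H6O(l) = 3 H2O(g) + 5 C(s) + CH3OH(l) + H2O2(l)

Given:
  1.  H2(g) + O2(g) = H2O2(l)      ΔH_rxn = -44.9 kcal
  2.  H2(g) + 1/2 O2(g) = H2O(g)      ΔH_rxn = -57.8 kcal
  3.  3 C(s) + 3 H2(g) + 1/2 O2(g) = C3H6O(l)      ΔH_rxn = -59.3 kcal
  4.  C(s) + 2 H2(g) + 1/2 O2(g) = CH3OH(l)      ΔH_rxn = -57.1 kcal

ΔH_rxn = -156.8 kcal

eq. 1 as written: -44.9 kcal
eq. 2 × 3: (3)·(-57.8) = -173.4 kcal
eq. 3 reversed and × 2: (-2)·(-59.3) = +118.6 kcal
eq. 4 as written: -57.1 kcal
Combining the equations, ΔH_rxn = (1)·(-44.9) + (3)·(-57.8) + (-2)·(-59.3) + (1)·(-57.1) = -156.8 kcal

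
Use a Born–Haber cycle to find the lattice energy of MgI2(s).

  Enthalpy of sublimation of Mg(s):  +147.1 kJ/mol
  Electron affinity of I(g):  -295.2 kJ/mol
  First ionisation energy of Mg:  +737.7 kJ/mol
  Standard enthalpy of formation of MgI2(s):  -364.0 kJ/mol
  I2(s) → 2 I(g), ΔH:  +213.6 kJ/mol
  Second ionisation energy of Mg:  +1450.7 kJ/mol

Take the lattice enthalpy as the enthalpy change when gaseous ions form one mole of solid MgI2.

ΔHf° = 1·ΔHsub + 1·(ΣIE) + 1·D(I2) + 2·EA + U
-364.0 = 1·(+147.1) + 1·(+2188.4) + 1·(+213.6) + 2·(-295.2) + U
U = -364.0 − (+1958.7) = -2322.7 kJ/mol

U = -2322.7 kJ/mol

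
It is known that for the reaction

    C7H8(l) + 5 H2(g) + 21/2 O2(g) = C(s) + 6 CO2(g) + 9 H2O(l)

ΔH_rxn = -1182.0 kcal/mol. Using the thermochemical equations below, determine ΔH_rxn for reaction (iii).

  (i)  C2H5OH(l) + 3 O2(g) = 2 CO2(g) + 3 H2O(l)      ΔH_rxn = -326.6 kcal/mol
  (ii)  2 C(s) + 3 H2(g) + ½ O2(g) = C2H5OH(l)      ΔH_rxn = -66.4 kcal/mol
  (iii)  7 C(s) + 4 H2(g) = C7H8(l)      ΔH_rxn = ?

(i) × 3: (3)·(-326.6) = -979.8 kcal/mol
(ii) × 3: (3)·(-66.4) = -199.2 kcal/mol
(iii) reversed: contributes −x
-1182.0 = (-979.8) + (-199.2) − x
x = (-1182.0 − (-1179.0)) / (-1) = 3.0 kcal/mol

ΔH_rxn = 3.0 kcal/mol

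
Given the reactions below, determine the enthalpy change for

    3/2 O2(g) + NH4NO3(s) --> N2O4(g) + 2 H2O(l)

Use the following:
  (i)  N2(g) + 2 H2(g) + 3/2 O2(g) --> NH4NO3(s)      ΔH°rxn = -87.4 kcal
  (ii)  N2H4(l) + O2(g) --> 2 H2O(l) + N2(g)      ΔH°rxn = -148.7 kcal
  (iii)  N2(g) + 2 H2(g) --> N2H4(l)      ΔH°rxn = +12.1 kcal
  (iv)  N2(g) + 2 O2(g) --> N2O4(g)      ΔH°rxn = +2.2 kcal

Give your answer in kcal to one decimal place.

(i) reversed (reverse to put NH4NO3(s) on the reactant side): +87.4 kcal
(ii) as written (H2O(l) already on the product side): -148.7 kcal
(iii) as written: +12.1 kcal
(iv) as written (N2O4(g) already on the product side): +2.2 kcal
ΔH°rxn = (+87.4) + (-148.7) + (+12.1) + (+2.2) = -47.0 kcal

ΔH°rxn = -47.0 kcal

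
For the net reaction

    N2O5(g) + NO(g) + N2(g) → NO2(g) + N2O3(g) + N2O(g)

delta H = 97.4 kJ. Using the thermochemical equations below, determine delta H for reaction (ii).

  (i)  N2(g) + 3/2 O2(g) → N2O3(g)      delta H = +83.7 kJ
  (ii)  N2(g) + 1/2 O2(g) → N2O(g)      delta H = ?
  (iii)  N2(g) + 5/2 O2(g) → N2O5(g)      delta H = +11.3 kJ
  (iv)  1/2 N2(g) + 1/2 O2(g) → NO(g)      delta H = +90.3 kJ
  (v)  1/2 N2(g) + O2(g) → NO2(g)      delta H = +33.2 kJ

delta H = 82.1 kJ

(i) as written (N2O3(g) already on the product side): +83.7 kJ
(ii) as written (N2O(g) already on the product side): contributes x
(iii) reversed (reverse to put N2O5(g) on the reactant side): -11.3 kJ
(iv) reversed (NO(g) must end up as a reactant): -90.3 kJ
(v) as written (NO2(g) already on the product side): +33.2 kJ
+97.4 = (+83.7) + (-11.3) + (-90.3) + (+33.2) + x
x = (+97.4 − (+15.3)) / (1) = 82.1 kJ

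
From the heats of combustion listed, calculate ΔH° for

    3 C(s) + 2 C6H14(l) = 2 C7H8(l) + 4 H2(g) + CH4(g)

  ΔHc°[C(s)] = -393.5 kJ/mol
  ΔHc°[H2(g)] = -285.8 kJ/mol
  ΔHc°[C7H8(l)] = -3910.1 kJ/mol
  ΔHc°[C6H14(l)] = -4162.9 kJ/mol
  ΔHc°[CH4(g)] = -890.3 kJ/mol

With combustion enthalpies, reactants minus products:
= [3·(-393.5) + 2·(-4162.9)] − [2·(-3910.1) + 4·(-285.8) + 1·(-890.3)]
= 347.4 kJ/mol

ΔH° = 347.4 kJ/mol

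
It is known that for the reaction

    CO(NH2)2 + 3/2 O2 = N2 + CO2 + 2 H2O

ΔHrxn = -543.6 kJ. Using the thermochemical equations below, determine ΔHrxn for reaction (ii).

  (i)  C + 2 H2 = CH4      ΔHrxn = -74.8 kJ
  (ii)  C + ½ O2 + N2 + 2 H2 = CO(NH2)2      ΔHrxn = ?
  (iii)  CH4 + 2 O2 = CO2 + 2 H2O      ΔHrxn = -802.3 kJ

(i) as written: -74.8 kJ
(ii) reversed: contributes −x
(iii) as written: -802.3 kJ
-543.6 = (-74.8) + (-802.3) − x
x = (-543.6 − (-877.1)) / (-1) = -333.5 kJ

ΔHrxn = -333.5 kJ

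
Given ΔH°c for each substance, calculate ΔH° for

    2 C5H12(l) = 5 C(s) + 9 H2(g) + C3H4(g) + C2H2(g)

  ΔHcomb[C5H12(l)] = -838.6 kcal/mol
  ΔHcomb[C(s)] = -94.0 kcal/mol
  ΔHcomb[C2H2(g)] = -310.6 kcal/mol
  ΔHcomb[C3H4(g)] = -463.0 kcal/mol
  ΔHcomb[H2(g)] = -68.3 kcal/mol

ΔH° = 181.1 kcal/mol

With combustion enthalpies, reactants minus products:
= [2·(-838.6)] − [5·(-94.0) + 9·(-68.3) + 1·(-463.0) + 1·(-310.6)]
= 181.1 kcal/mol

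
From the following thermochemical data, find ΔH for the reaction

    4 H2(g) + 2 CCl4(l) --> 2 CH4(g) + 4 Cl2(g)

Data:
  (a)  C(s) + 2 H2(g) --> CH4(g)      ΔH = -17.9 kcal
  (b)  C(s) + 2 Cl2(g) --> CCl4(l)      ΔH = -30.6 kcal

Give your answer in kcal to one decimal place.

(a) × 2: (2)·(-17.9) = -35.8 kcal
(b) reversed and × 2: (-2)·(-30.6) = +61.2 kcal
ΔH = (-35.8) + (+61.2) = 25.4 kcal

ΔH = 25.4 kcal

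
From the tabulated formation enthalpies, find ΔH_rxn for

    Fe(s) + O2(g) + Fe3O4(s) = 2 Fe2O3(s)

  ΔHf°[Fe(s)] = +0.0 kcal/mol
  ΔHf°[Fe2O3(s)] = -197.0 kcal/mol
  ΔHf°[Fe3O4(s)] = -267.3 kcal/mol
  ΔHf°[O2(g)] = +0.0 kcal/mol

Products: 2·(-197.0) = -394.0
Reactants: 1·(+0.0) + 1·(+0.0) + 1·(-267.3) = -267.3
ΔH_rxn = (-394.0) − (-267.3) = -126.7 kcal/mol

ΔH_rxn = -126.7 kcal/mol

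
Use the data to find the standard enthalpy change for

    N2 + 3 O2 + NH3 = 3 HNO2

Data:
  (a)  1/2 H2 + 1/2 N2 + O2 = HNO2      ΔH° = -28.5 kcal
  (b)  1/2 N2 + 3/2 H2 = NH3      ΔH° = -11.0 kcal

(a) × 3: (3)·(-28.5) = -85.5 kcal
(b) reversed: +11.0 kcal
ΔH° = (-85.5) + (+11.0) = -74.5 kcal

ΔH° = -74.5 kcal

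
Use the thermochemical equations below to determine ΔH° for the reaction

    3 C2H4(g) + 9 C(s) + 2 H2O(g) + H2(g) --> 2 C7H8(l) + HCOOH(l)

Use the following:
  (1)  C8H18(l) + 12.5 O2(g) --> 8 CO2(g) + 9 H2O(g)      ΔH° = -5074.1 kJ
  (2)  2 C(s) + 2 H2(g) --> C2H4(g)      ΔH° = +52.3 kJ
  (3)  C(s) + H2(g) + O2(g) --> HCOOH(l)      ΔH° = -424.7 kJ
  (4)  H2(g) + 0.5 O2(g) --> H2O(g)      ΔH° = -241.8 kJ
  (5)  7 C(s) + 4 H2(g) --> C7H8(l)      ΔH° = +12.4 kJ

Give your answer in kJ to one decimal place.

ΔH° = -73.2 kJ

(1): not needed (CO2(g) appears nowhere else).
(2) reversed and × 3 (reverse to put C2H4(g) on the reactant side; scale by 3 for the 3 C2H4(g)): (-3)·(+52.3) = -156.9 kJ
(3) as written (HCOOH(l) already on the product side): -424.7 kJ
(4) reversed and × 2: (-2)·(-241.8) = +483.6 kJ
(5) × 2 (scale by 2 for the 2 C7H8(l)): (2)·(+12.4) = +24.8 kJ
Summing the manipulated equations, ΔH° = (-3)·(+52.3) + (1)·(-424.7) + (-2)·(-241.8) + (2)·(+12.4) = -73.2 kJ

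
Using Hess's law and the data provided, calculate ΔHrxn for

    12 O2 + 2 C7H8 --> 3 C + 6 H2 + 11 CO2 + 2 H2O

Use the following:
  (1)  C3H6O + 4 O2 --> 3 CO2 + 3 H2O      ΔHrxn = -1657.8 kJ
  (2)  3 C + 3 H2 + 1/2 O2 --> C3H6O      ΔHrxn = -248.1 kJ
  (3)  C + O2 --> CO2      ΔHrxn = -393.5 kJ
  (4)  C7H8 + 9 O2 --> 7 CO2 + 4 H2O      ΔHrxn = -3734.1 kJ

ΔHrxn = -4836.9 kJ

(1) reversed and × 2: (-2)·(-1657.8) = +3315.6 kJ
(2) reversed and × 2: (-2)·(-248.1) = +496.2 kJ
(3) × 3: (3)·(-393.5) = -1180.5 kJ
(4) × 2: (2)·(-3734.1) = -7468.2 kJ
Since enthalpy is a state function, ΔHrxn = (-2)·(-1657.8) + (-2)·(-248.1) + (3)·(-393.5) + (2)·(-3734.1) = -4836.9 kJ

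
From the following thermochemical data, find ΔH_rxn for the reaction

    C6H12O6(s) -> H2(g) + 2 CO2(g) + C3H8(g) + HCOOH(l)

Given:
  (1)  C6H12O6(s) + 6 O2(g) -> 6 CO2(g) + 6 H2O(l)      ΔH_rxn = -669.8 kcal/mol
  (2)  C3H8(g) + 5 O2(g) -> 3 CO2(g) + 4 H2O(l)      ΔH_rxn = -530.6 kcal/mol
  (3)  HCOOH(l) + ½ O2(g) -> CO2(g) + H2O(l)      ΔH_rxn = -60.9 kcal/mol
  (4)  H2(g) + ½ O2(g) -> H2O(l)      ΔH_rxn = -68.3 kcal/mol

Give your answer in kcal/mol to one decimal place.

ΔH_rxn = -10.0 kcal/mol

(1) as written (C6H12O6(s) already on the reactant side): -669.8 kcal/mol
(2) reversed (reverse to put C3H8(g) on the product side): +530.6 kcal/mol
(3) reversed (reverse to put HCOOH(l) on the product side): +60.9 kcal/mol
(4) reversed (reverse to put H2(g) on the product side): +68.3 kcal/mol
Since enthalpy is a state function, ΔH_rxn = (-669.8) + (+530.6) + (+60.9) + (+68.3) = -10.0 kcal/mol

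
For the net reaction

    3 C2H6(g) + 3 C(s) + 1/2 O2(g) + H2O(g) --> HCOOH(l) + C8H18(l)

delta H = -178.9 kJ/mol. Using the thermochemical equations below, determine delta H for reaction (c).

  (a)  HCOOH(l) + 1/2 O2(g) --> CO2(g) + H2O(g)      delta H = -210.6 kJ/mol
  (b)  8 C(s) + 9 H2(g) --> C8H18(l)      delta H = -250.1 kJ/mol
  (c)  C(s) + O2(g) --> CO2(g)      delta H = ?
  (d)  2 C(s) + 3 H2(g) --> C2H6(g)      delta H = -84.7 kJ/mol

delta H = -393.5 kJ/mol

(a) reversed (reverse to put HCOOH(l) on the product side): +210.6 kJ/mol
(b) as written (C8H18(l) already on the product side): -250.1 kJ/mol
(c) as written: contributes x
(d) reversed and × 3 (C2H6(g) must end up as a reactant; ×3 to match 3 C2H6(g) in the target): (-3)·(-84.7) = +254.1 kJ/mol
-178.9 = (+210.6) + (-250.1) + (+254.1) + x
x = (-178.9 − (+214.6)) / (1) = -393.5 kJ/mol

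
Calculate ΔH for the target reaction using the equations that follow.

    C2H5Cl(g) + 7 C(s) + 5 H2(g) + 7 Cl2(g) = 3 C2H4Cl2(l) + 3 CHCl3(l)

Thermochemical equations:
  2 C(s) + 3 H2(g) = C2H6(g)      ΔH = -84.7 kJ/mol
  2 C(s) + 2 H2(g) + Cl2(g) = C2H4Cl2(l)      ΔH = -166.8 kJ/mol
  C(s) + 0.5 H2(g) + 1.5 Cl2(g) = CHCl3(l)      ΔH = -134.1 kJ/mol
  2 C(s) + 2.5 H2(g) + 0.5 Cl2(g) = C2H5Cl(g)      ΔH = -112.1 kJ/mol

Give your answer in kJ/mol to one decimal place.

ΔH = -790.6 kJ/mol

equation 1: not needed (C2H6(g) appears nowhere else).
equation 2 × 3 (×3 to match 3 C2H4Cl2(l) in the target): (3)·(-166.8) = -500.4 kJ/mol
equation 3 × 3 (scale by 3 for the 3 CHCl3(l)): (3)·(-134.1) = -402.3 kJ/mol
equation 4 reversed (C2H5Cl(g) must end up as a reactant): +112.1 kJ/mol
Combining the equations, ΔH = (3)·(-166.8) + (3)·(-134.1) + (-1)·(-112.1) = -790.6 kJ/mol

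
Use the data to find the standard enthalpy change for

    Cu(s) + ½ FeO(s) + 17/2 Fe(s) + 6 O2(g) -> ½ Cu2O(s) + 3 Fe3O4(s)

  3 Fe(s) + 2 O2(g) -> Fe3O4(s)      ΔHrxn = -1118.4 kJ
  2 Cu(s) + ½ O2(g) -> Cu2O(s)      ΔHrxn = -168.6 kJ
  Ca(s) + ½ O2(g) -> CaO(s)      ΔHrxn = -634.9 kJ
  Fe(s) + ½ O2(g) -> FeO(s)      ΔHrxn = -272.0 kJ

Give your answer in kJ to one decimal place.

ΔHrxn = -3303.5 kJ

equation 1 × 3 (scale by 3 for the 3 Fe3O4(s)): (3)·(-1118.4) = -3355.2 kJ
equation 2 × 1/2 (scale by 1/2 for the 1/2 Cu2O(s)): (1/2)·(-168.6) = -84.3 kJ
equation 3: not needed (Ca(s) appears nowhere else).
equation 4 reversed and × 1/2 (reverse to put FeO(s) on the reactant side; ×1/2 to match 1/2 FeO(s) in the target): (-1/2)·(-272.0) = +136.0 kJ
ΔHrxn = (3)·(-1118.4) + (1/2)·(-168.6) + (-1/2)·(-272.0) = -3303.5 kJ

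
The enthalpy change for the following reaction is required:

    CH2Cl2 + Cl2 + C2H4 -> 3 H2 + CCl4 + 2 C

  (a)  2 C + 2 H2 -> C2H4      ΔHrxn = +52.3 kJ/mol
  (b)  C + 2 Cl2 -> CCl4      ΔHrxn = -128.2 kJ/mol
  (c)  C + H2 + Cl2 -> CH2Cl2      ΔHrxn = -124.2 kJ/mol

(a) reversed: -52.3 kJ/mol
(b) as written: -128.2 kJ/mol
(c) reversed: +124.2 kJ/mol
By Hess's law, ΔHrxn = (-52.3) + (-128.2) + (+124.2) = -56.3 kJ/mol

ΔHrxn = -56.3 kJ/mol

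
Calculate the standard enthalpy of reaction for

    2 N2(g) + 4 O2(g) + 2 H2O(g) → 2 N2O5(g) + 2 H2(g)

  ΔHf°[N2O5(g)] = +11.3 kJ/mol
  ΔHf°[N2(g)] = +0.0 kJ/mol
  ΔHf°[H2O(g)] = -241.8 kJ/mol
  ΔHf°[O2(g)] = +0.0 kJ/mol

ΔH_rxn = 506.2 kJ/mol

Products: 2·(+11.3) + 2·(+0.0) = +22.6
Reactants: 2·(+0.0) + 4·(+0.0) + 2·(-241.8) = -483.6
ΔH_rxn = (+22.6) − (-483.6) = 506.2 kJ/mol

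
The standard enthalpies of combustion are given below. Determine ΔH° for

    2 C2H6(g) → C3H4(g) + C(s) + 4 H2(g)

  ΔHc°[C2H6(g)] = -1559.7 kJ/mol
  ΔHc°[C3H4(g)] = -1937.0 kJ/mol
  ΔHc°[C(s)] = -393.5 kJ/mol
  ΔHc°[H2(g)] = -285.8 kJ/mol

ΔH° = 354.3 kJ/mol

Using ΔH = Σ nΔHc°(reactants) − Σ nΔHc°(products):
= [2·(-1559.7)] − [1·(-1937.0) + 1·(-393.5) + 4·(-285.8)]
= 354.3 kJ/mol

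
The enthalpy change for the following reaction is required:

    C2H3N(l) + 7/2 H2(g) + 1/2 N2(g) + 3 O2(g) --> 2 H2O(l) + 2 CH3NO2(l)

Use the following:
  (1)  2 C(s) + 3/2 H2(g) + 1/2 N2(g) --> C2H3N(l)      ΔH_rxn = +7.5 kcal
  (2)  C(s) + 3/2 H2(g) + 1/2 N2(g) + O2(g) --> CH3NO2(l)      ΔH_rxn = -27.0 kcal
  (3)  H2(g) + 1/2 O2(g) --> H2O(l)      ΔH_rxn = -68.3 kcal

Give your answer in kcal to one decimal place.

(1) reversed (C2H3N(l) must end up as a reactant): -7.5 kcal
(2) × 2 (scale by 2 for the 2 CH3NO2(l)): (2)·(-27.0) = -54.0 kcal
(3) × 2 (scale by 2 for the 2 H2O(l)): (2)·(-68.3) = -136.6 kcal
ΔH_rxn = (-1)·(+7.5) + (2)·(-27.0) + (2)·(-68.3) = -198.1 kcal

ΔH_rxn = -198.1 kcal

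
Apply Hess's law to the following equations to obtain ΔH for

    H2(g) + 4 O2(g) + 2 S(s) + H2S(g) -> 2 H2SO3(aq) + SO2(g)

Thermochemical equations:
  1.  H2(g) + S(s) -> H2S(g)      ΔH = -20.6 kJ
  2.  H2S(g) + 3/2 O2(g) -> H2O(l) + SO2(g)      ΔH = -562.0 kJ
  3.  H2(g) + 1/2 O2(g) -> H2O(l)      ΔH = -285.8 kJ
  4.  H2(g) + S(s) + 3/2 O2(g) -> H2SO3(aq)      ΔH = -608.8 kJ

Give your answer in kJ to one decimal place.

eq. 1: not needed.
eq. 2 as written: -562.0 kJ
eq. 3 reversed: +285.8 kJ
eq. 4 × 2: (2)·(-608.8) = -1217.6 kJ
Summing the manipulated equations, ΔH = (-562.0) + (+285.8) + (-1217.6) = -1493.8 kJ

ΔH = -1493.8 kJ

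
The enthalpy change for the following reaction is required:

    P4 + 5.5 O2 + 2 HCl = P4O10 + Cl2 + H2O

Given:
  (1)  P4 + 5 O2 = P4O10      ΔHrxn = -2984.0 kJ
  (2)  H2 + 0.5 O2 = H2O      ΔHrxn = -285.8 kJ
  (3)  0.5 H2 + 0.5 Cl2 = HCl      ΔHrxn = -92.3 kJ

(1) as written: -2984.0 kJ
(2) as written: -285.8 kJ
(3) reversed and × 2: (-2)·(-92.3) = +184.6 kJ
By Hess's law, ΔHrxn = (-2984.0) + (-285.8) + (+184.6) = -3085.2 kJ

ΔHrxn = -3085.2 kJ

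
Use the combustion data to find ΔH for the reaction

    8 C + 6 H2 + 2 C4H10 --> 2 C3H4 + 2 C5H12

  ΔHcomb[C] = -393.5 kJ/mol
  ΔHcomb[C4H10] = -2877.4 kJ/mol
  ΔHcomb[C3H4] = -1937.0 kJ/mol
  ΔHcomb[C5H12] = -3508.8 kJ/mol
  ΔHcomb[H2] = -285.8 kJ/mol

Using ΔH = Σ nΔHc°(reactants) − Σ nΔHc°(products):
= [8·(-393.5) + 6·(-285.8) + 2·(-2877.4)] − [2·(-1937.0) + 2·(-3508.8)]
= 274.0 kJ/mol

ΔH = 274.0 kJ/mol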